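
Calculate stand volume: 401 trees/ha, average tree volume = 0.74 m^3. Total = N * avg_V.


V_stand = 401 * 0.74 = 296.74 ≈ 296.7 m^3/ha

296.7 m^3/ha


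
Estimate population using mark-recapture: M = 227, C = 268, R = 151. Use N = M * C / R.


N = M * C / R = 227 * 268 / 151 = 60836 / 151 = 402.89 ≈ 403

403 individuals


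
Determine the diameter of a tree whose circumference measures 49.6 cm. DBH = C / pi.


DBH = C / pi = 49.6 / 3.141593 = 15.7882 ≈ 15.79 cm

15.79 cm


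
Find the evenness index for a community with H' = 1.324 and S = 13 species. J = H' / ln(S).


ln(13) = 2.56495
J = H' / ln(S) = 1.324 / 2.56495 = 0.516189 ≈ 0.5162

0.5162


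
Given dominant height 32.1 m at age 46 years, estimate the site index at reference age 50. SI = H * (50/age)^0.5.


50/46 = 1.08696
(1.08696)^0.5 = 1.04257
SI = 32.1 * 1.04257 = 33.4665 ≈ 33.5 m

33.5 m


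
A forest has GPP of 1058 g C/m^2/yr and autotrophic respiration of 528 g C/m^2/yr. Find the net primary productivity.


NPP = GPP - Ra = 1058 - 528 = 530 g C/m^2/yr

530 g C/m^2/yr


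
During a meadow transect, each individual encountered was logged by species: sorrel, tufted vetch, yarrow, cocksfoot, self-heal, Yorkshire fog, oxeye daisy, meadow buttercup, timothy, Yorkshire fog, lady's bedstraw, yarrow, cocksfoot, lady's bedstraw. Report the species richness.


Total individuals logged = 14
Distinct species (count of individuals): sorrel (1), tufted vetch (1), yarrow (2), cocksfoot (2), self-heal (1), Yorkshire fog (2), oxeye daisy (1), meadow buttercup (1), timothy (1), lady's bedstraw (2)
Species richness = number of distinct species = 10

10


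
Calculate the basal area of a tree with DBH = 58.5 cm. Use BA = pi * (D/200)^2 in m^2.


D/200 = 58.5/200 = 0.2925 m
(D/200)^2 = 0.2925^2 = 0.08555625
BA = 3.141593 * 0.08555625 = 0.268783 ≈ 0.2688 m^2

0.2688 m^2


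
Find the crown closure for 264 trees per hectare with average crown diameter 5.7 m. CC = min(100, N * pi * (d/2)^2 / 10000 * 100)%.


(d/2)^2 = (5.7/2)^2 = 2.85^2 = 8.1225
Crown area = 3.141593 * 8.1225 = 25.5176 m^2
N * area / 10000 * 100 = 264 * 25.5176 / 10000 * 100 = 67.3665
CC = min(100, 67.3665) = 67.3665 ≈ 67.4%

67.4%


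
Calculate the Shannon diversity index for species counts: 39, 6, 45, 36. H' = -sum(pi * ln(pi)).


Total N = 39 + 6 + 45 + 36 = 126
Per-species terms:
  p = 39/126 = 0.309524; ln(p) = -1.172720; p*ln(p) = 0.309524 * (-1.172720) = -0.362985
  p = 6/126 = 0.047619; ln(p) = -3.044523; p*ln(p) = 0.047619 * (-3.044523) = -0.144977
  p = 45/126 = 0.357143; ln(p) = -1.029619; p*ln(p) = 0.357143 * (-1.029619) = -0.367721
  p = 36/126 = 0.285714; ln(p) = -1.252764; p*ln(p) = 0.285714 * (-1.252764) = -0.357932
sum(p*ln(p)) = (-0.362985) + (-0.144977) + (-0.367721) + (-0.357932) = -1.233615
H' = -(-1.233615) = 1.233615 ≈ 1.2336

1.2336


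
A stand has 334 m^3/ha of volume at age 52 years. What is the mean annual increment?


MAI = 334 / 52 = 6.4231 ≈ 6.42 m^3/ha/yr

6.42 m^3/ha/yr


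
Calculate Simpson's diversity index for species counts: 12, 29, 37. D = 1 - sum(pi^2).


Total N = 12 + 29 + 37 = 78
Per-species terms:
  p = 12/78 = 0.153846; p^2 = 0.153846^2 = 0.023669
  p = 29/78 = 0.371795; p^2 = 0.371795^2 = 0.138232
  p = 37/78 = 0.474359; p^2 = 0.474359^2 = 0.225016
sum(p^2) = 0.023669 + 0.138232 + 0.225016 = 0.386917
D = 1 - 0.386917 = 0.613083 ≈ 0.6131

0.6131


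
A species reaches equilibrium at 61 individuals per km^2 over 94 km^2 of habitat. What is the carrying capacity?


K = 61 * 94 = 5734 individuals

5734 individuals


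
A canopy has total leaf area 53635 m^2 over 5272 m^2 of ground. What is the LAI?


LAI = 53635 / 5272 = 10.1736 ≈ 10.17

10.17


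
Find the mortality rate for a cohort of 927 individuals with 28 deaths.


Mortality rate = 28 / 927 = 0.030205 ≈ 0.0302

0.0302


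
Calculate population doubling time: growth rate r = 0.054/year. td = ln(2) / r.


td = ln(2) / 0.054 = 0.693147 / 0.054 = 12.8361 ≈ 12.8 years

12.8 years


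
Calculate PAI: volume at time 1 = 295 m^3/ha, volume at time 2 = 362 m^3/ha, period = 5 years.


PAI = (V2 - V1) / period = (362 - 295) / 5 = 67 / 5 = 13.40 m^3/ha/yr

13.40 m^3/ha/yr


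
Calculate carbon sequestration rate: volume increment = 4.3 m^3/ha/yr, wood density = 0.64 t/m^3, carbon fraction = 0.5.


C = 4.3 * 0.64 * 0.5 = 1.376 ≈ 1.38 t C/ha/yr

1.38 t C/ha/yr


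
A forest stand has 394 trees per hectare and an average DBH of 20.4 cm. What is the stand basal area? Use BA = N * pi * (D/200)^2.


(D/200)^2 = (20.4/200)^2 = 0.102^2 = 0.010404
Individual BA = 3.141593 * 0.010404 = 0.0326851 m^2
Stand BA = 394 * 0.0326851 = 12.8779 ≈ 12.88 m^2/ha

12.88 m^2/ha


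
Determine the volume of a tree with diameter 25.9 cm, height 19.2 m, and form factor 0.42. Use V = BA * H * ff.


(D/200)^2 = (25.9/200)^2 = 0.1295^2 = 0.01677025
BA = 3.141593 * 0.01677025 = 0.0526853 m^2
V = 0.0526853 * 19.2 * 0.42 = 0.424854 ≈ 0.425 m^3

0.425 m^3


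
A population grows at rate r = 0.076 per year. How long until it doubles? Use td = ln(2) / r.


td = ln(2) / 0.076 = 0.693147 / 0.076 = 9.12036 ≈ 9.1 years

9.1 years


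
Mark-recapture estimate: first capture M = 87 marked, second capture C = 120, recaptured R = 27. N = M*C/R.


N = M * C / R = 87 * 120 / 27 = 10440 / 27 = 386.67 ≈ 387

387 individuals


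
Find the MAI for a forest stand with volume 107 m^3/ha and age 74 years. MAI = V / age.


MAI = 107 / 74 = 1.4459 ≈ 1.45 m^3/ha/yr

1.45 m^3/ha/yr


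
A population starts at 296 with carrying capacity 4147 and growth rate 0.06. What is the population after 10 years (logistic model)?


(K - N0)/N0 = (4147 - 296)/296 = 3851/296 = 13.0101
r*t = 0.06 * 10 = 0.6; exp(-0.6) = 0.548812
13.0101 * 0.548812 = 7.14010
1 + 7.14010 = 8.14010
N = 4147 / 8.14010 = 509.453 ≈ 509

509


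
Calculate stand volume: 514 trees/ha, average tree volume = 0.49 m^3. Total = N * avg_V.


V_stand = 514 * 0.49 = 251.86 ≈ 251.9 m^3/ha

251.9 m^3/ha


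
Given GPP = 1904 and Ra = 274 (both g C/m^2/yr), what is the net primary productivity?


NPP = GPP - Ra = 1904 - 274 = 1630 g C/m^2/yr

1630 g C/m^2/yr


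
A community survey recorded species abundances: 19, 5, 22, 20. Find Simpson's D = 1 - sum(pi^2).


Total N = 19 + 5 + 22 + 20 = 66
Per-species terms:
  p = 19/66 = 0.287879; p^2 = 0.287879^2 = 0.082874
  p = 5/66 = 0.075758; p^2 = 0.075758^2 = 0.005739
  p = 22/66 = 0.333333; p^2 = 0.333333^2 = 0.111111
  p = 20/66 = 0.303030; p^2 = 0.303030^2 = 0.091827
sum(p^2) = 0.082874 + 0.005739 + 0.111111 + 0.091827 = 0.291551
D = 1 - 0.291551 = 0.708449 ≈ 0.7084

0.7084


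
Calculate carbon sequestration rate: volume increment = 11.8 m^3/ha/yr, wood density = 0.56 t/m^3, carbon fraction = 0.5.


C = 11.8 * 0.56 * 0.5 = 3.304 ≈ 3.30 t C/ha/yr

3.30 t C/ha/yr


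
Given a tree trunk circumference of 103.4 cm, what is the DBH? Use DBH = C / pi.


DBH = C / pi = 103.4 / 3.141593 = 32.9132 ≈ 32.91 cm

32.91 cm


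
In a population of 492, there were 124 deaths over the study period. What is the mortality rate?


Mortality rate = 124 / 492 = 0.252033 ≈ 0.2520

0.2520


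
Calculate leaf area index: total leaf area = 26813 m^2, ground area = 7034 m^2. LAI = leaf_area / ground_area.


LAI = 26813 / 7034 = 3.8119 ≈ 3.81

3.81


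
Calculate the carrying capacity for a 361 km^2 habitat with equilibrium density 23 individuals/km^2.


K = 23 * 361 = 8303 individuals

8303 individuals


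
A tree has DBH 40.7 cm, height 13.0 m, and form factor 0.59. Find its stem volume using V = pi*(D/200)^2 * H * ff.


(D/200)^2 = (40.7/200)^2 = 0.2035^2 = 0.04141225
BA = 3.141593 * 0.04141225 = 0.130100 m^2
V = 0.130100 * 13.0 * 0.59 = 0.997867 ≈ 0.998 m^3

0.998 m^3


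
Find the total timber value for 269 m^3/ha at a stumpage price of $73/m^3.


Value = 269 * 73 = $19637/ha

$19637/ha


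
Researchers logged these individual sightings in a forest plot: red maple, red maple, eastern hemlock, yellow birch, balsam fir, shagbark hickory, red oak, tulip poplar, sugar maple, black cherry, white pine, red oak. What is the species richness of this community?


Total individuals logged = 12
Distinct species (count of individuals): red maple (2), eastern hemlock (1), yellow birch (1), balsam fir (1), shagbark hickory (1), red oak (2), tulip poplar (1), sugar maple (1), black cherry (1), white pine (1)
Species richness = number of distinct species = 10

10


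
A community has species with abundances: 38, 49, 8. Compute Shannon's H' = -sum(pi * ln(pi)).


Total N = 38 + 49 + 8 = 95
Per-species terms:
  p = 38/95 = 0.400000; ln(p) = -0.916291; p*ln(p) = 0.400000 * (-0.916291) = -0.366516
  p = 49/95 = 0.515789; ln(p) = -0.662058; p*ln(p) = 0.515789 * (-0.662058) = -0.341482
  p = 8/95 = 0.084211; ln(p) = -2.474430; p*ln(p) = 0.084211 * (-2.474430) = -0.208374
sum(p*ln(p)) = (-0.366516) + (-0.341482) + (-0.208374) = -0.916372
H' = -(-0.916372) = 0.916372 ≈ 0.9164

0.9164


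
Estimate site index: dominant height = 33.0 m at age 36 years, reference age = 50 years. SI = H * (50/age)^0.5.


50/36 = 1.38889
(1.38889)^0.5 = 1.17851
SI = 33.0 * 1.17851 = 38.8908 ≈ 38.9 m

38.9 m


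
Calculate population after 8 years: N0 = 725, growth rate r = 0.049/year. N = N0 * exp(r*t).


r*t = 0.049 * 8 = 0.392
exp(0.392) = 1.47994
N = 725 * 1.47994 = 1072.96 ≈ 1073

1073


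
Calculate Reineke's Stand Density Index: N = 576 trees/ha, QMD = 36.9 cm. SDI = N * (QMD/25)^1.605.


QMD/25 = 36.9/25 = 1.476
(1.476)^1.605 = exp(1.605 * ln(1.476)) = exp(1.605 * 0.389336) = exp(0.624884) = 1.86803
SDI = 576 * 1.86803 = 1075.99 ≈ 1076

1076


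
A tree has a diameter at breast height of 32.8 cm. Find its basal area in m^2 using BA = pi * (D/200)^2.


D/200 = 32.8/200 = 0.164 m
(D/200)^2 = 0.164^2 = 0.026896
BA = 3.141593 * 0.026896 = 0.0844963 ≈ 0.0845 m^2

0.0845 m^2


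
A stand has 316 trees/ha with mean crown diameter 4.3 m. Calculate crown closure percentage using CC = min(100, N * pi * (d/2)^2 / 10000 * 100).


(d/2)^2 = (4.3/2)^2 = 2.15^2 = 4.6225
Crown area = 3.141593 * 4.6225 = 14.5220 m^2
N * area / 10000 * 100 = 316 * 14.5220 / 10000 * 100 = 45.8895
CC = min(100, 45.8895) = 45.8895 ≈ 45.9%

45.9%


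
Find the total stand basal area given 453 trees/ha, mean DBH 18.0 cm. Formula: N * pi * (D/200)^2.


(D/200)^2 = (18.0/200)^2 = 0.09^2 = 0.0081
Individual BA = 3.141593 * 0.0081 = 0.0254469 m^2
Stand BA = 453 * 0.0254469 = 11.5274 ≈ 11.53 m^2/ha

11.53 m^2/ha


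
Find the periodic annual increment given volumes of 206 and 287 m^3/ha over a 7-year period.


PAI = (V2 - V1) / period = (287 - 206) / 7 = 81 / 7 = 11.5714 ≈ 11.57 m^3/ha/yr

11.57 m^3/ha/yr


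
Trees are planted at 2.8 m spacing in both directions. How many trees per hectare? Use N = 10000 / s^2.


N = 10000 / 2.8^2 = 10000 / 7.84 = 1275.51 ≈ 1276 trees/ha

1276 trees/ha


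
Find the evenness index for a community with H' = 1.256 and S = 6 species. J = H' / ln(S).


ln(6) = 1.79176
J = H' / ln(S) = 1.256 / 1.79176 = 0.700987 ≈ 0.7010

0.7010


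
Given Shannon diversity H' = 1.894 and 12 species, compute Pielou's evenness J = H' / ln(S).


ln(12) = 2.48491
J = H' / ln(S) = 1.894 / 2.48491 = 0.762201 ≈ 0.7622

0.7622


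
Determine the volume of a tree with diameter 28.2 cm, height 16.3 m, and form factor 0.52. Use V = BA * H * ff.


(D/200)^2 = (28.2/200)^2 = 0.141^2 = 0.019881
BA = 3.141593 * 0.019881 = 0.0624580 m^2
V = 0.0624580 * 16.3 * 0.52 = 0.529394 ≈ 0.529 m^3

0.529 m^3


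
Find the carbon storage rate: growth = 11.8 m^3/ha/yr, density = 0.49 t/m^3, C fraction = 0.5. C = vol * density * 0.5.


C = 11.8 * 0.49 * 0.5 = 2.891 ≈ 2.89 t C/ha/yr

2.89 t C/ha/yr


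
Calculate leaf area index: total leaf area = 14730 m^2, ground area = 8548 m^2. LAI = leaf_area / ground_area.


LAI = 14730 / 8548 = 1.7232 ≈ 1.72

1.72


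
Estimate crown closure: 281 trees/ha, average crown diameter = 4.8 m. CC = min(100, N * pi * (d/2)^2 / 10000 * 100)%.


(d/2)^2 = (4.8/2)^2 = 2.4^2 = 5.76
Crown area = 3.141593 * 5.76 = 18.0956 m^2
N * area / 10000 * 100 = 281 * 18.0956 / 10000 * 100 = 50.8486
CC = min(100, 50.8486) = 50.8486 ≈ 50.8%

50.8%


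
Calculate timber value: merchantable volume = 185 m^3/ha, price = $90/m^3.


Value = 185 * 90 = $16650/ha

$16650/ha


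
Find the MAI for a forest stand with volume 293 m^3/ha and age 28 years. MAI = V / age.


MAI = 293 / 28 = 10.4643 ≈ 10.46 m^3/ha/yr

10.46 m^3/ha/yr


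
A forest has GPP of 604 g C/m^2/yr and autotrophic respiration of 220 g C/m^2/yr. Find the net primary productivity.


NPP = GPP - Ra = 604 - 220 = 384 g C/m^2/yr

384 g C/m^2/yr


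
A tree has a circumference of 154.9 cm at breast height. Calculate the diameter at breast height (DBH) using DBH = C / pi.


DBH = C / pi = 154.9 / 3.141593 = 49.3062 ≈ 49.31 cm

49.31 cm


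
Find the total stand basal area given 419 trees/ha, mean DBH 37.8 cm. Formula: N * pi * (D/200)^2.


(D/200)^2 = (37.8/200)^2 = 0.189^2 = 0.035721
Individual BA = 3.141593 * 0.035721 = 0.112221 m^2
Stand BA = 419 * 0.112221 = 47.0206 ≈ 47.02 m^2/ha

47.02 m^2/ha


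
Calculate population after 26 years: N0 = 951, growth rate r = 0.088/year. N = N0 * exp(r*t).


r*t = 0.088 * 26 = 2.288
exp(2.288) = 9.85521
N = 951 * 9.85521 = 9372.30 ≈ 9372

9372


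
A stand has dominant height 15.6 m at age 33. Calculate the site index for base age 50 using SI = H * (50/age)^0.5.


50/33 = 1.51515
(1.51515)^0.5 = 1.23091
SI = 15.6 * 1.23091 = 19.2022 ≈ 19.2 m

19.2 m


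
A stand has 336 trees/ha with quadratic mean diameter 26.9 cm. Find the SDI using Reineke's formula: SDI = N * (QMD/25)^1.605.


QMD/25 = 26.9/25 = 1.076
(1.076)^1.605 = exp(1.605 * ln(1.076)) = exp(1.605 * 0.0732505) = exp(0.117567) = 1.12476
SDI = 336 * 1.12476 = 377.919 ≈ 378

378


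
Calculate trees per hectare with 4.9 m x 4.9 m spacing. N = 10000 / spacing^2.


N = 10000 / 4.9^2 = 10000 / 24.01 = 416.493 ≈ 416 trees/ha

416 trees/ha


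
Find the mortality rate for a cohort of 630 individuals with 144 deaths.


Mortality rate = 144 / 630 = 0.228571 ≈ 0.2286

0.2286


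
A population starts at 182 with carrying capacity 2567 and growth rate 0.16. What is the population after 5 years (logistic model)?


(K - N0)/N0 = (2567 - 182)/182 = 2385/182 = 13.1044
r*t = 0.16 * 5 = 0.8; exp(-0.8) = 0.449329
13.1044 * 0.449329 = 5.88819
1 + 5.88819 = 6.88819
N = 2567 / 6.88819 = 372.667 ≈ 373

373


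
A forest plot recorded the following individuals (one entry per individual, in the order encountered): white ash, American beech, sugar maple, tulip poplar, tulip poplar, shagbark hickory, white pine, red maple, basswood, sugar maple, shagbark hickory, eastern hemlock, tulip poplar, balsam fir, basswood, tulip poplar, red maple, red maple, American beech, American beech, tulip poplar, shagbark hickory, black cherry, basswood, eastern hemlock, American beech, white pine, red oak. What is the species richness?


Total individuals logged = 28
Distinct species (count of individuals): white ash (1), American beech (4), sugar maple (2), tulip poplar (5), shagbark hickory (3), white pine (2), red maple (3), basswood (3), eastern hemlock (2), balsam fir (1), black cherry (1), red oak (1)
Species richness = number of distinct species = 12

12


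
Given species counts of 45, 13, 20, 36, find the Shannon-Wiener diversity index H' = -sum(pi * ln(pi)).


Total N = 45 + 13 + 20 + 36 = 114
Per-species terms:
  p = 45/114 = 0.394737; ln(p) = -0.929536; p*ln(p) = 0.394737 * (-0.929536) = -0.366922
  p = 13/114 = 0.114035; ln(p) = -2.171250; p*ln(p) = 0.114035 * (-2.171250) = -0.247598
  p = 20/114 = 0.175439; ln(p) = -1.740464; p*ln(p) = 0.175439 * (-1.740464) = -0.305345
  p = 36/114 = 0.315789; ln(p) = -1.152681; p*ln(p) = 0.315789 * (-1.152681) = -0.364004
sum(p*ln(p)) = (-0.366922) + (-0.247598) + (-0.305345) + (-0.364004) = -1.283869
H' = -(-1.283869) = 1.283869 ≈ 1.2839

1.2839


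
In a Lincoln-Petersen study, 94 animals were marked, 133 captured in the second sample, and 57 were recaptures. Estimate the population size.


N = M * C / R = 94 * 133 / 57 = 12502 / 57 = 219.33 ≈ 219

219 individuals


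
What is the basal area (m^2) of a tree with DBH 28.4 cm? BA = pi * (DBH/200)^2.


D/200 = 28.4/200 = 0.142 m
(D/200)^2 = 0.142^2 = 0.020164
BA = 3.141593 * 0.020164 = 0.0633471 ≈ 0.0633 m^2

0.0633 m^2


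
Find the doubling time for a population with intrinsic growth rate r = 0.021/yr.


td = ln(2) / 0.021 = 0.693147 / 0.021 = 33.0070 ≈ 33.0 years

33.0 years


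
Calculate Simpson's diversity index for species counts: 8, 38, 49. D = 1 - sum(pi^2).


Total N = 8 + 38 + 49 = 95
Per-species terms:
  p = 8/95 = 0.084211; p^2 = 0.084211^2 = 0.007091
  p = 38/95 = 0.400000; p^2 = 0.400000^2 = 0.160000
  p = 49/95 = 0.515789; p^2 = 0.515789^2 = 0.266038
sum(p^2) = 0.007091 + 0.160000 + 0.266038 = 0.433129
D = 1 - 0.433129 = 0.566871 ≈ 0.5669

0.5669


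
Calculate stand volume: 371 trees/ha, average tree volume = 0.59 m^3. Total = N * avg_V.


V_stand = 371 * 0.59 = 218.89 ≈ 218.9 m^3/ha

218.9 m^3/ha


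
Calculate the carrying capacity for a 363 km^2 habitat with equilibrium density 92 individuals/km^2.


K = 92 * 363 = 33396 individuals

33396 individuals


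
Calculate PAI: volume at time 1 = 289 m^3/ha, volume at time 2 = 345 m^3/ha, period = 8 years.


PAI = (V2 - V1) / period = (345 - 289) / 8 = 56 / 8 = 7.00 m^3/ha/yr

7.00 m^3/ha/yr


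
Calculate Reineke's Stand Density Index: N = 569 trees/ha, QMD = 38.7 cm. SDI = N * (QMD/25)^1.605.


QMD/25 = 38.7/25 = 1.548
(1.548)^1.605 = exp(1.605 * ln(1.548)) = exp(1.605 * 0.436964) = exp(0.701327) = 2.01643
SDI = 569 * 2.01643 = 1147.35 ≈ 1147

1147


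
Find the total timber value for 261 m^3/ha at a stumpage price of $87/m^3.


Value = 261 * 87 = $22707/ha

$22707/ha


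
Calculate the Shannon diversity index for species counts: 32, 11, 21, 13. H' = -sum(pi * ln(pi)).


Total N = 32 + 11 + 21 + 13 = 77
Per-species terms:
  p = 32/77 = 0.415584; ln(p) = -0.878071; p*ln(p) = 0.415584 * (-0.878071) = -0.364912
  p = 11/77 = 0.142857; ln(p) = -1.945911; p*ln(p) = 0.142857 * (-1.945911) = -0.277987
  p = 21/77 = 0.272727; ln(p) = -1.299284; p*ln(p) = 0.272727 * (-1.299284) = -0.354350
  p = 13/77 = 0.168831; ln(p) = -1.778857; p*ln(p) = 0.168831 * (-1.778857) = -0.300326
sum(p*ln(p)) = (-0.364912) + (-0.277987) + (-0.354350) + (-0.300326) = -1.297575
H' = -(-1.297575) = 1.297575 ≈ 1.2976

1.2976


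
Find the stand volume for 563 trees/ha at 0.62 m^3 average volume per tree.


V_stand = 563 * 0.62 = 349.06 ≈ 349.1 m^3/ha

349.1 m^3/ha


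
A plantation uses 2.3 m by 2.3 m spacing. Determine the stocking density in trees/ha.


N = 10000 / 2.3^2 = 10000 / 5.29 = 1890.36 ≈ 1890 trees/ha

1890 trees/ha


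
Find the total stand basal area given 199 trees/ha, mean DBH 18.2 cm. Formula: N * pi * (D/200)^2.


(D/200)^2 = (18.2/200)^2 = 0.091^2 = 0.008281
Individual BA = 3.141593 * 0.008281 = 0.0260155 m^2
Stand BA = 199 * 0.0260155 = 5.17708 ≈ 5.18 m^2/ha

5.18 m^2/ha


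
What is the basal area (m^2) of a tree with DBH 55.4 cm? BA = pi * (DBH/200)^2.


D/200 = 55.4/200 = 0.277 m
(D/200)^2 = 0.277^2 = 0.076729
BA = 3.141593 * 0.076729 = 0.241051 ≈ 0.2411 m^2

0.2411 m^2


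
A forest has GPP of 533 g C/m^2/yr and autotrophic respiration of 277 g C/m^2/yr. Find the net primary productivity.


NPP = GPP - Ra = 533 - 277 = 256 g C/m^2/yr

256 g C/m^2/yr


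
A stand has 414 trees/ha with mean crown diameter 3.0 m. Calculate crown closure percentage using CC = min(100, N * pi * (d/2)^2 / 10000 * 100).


(d/2)^2 = (3.0/2)^2 = 1.5^2 = 2.25
Crown area = 3.141593 * 2.25 = 7.06858 m^2
N * area / 10000 * 100 = 414 * 7.06858 / 10000 * 100 = 29.2639
CC = min(100, 29.2639) = 29.2639 ≈ 29.3%

29.3%


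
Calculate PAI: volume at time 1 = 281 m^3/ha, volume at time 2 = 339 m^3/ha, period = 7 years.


PAI = (V2 - V1) / period = (339 - 281) / 7 = 58 / 7 = 8.2857 ≈ 8.29 m^3/ha/yr

8.29 m^3/ha/yr


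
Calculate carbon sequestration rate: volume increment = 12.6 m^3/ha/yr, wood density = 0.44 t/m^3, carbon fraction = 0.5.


C = 12.6 * 0.44 * 0.5 = 2.772 ≈ 2.77 t C/ha/yr

2.77 t C/ha/yr


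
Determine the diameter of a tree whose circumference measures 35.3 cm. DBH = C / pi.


DBH = C / pi = 35.3 / 3.141593 = 11.2363 ≈ 11.24 cm

11.24 cm


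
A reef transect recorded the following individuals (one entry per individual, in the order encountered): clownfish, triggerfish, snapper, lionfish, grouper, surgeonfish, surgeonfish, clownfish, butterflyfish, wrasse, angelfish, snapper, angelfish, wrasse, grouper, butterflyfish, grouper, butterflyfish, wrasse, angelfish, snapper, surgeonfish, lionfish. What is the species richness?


Total individuals logged = 23
Distinct species (count of individuals): clownfish (2), triggerfish (1), snapper (3), lionfish (2), grouper (3), surgeonfish (3), butterflyfish (3), wrasse (3), angelfish (3)
Species richness = number of distinct species = 9

9


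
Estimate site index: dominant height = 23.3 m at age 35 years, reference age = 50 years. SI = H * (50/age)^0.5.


50/35 = 1.42857
(1.42857)^0.5 = 1.19523
SI = 23.3 * 1.19523 = 27.8489 ≈ 27.8 m

27.8 m


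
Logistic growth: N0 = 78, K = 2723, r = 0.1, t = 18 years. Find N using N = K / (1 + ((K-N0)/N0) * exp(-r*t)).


(K - N0)/N0 = (2723 - 78)/78 = 2645/78 = 33.9103
r*t = 0.1 * 18 = 1.8; exp(-1.8) = 0.165299
33.9103 * 0.165299 = 5.60534
1 + 5.60534 = 6.60534
N = 2723 / 6.60534 = 412.242 ≈ 412

412


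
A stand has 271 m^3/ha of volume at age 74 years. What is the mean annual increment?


MAI = 271 / 74 = 3.6622 ≈ 3.66 m^3/ha/yr

3.66 m^3/ha/yr


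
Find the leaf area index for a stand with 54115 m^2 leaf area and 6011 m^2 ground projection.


LAI = 54115 / 6011 = 9.0027 ≈ 9.00

9.00


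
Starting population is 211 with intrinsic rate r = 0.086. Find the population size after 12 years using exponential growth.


r*t = 0.086 * 12 = 1.032
exp(1.032) = 2.80667
N = 211 * 2.80667 = 592.207 ≈ 592

592


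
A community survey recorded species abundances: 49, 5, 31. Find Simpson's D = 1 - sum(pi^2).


Total N = 49 + 5 + 31 = 85
Per-species terms:
  p = 49/85 = 0.576471; p^2 = 0.576471^2 = 0.332319
  p = 5/85 = 0.058824; p^2 = 0.058824^2 = 0.003460
  p = 31/85 = 0.364706; p^2 = 0.364706^2 = 0.133010
sum(p^2) = 0.332319 + 0.003460 + 0.133010 = 0.468789
D = 1 - 0.468789 = 0.531211 ≈ 0.5312

0.5312


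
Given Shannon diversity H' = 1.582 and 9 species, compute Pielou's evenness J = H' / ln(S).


ln(9) = 2.19722
J = H' / ln(S) = 1.582 / 2.19722 = 0.720001 ≈ 0.7200

0.7200


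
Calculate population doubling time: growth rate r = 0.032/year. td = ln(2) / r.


td = ln(2) / 0.032 = 0.693147 / 0.032 = 21.6608 ≈ 21.7 years

21.7 years


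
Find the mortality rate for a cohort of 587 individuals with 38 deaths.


Mortality rate = 38 / 587 = 0.064736 ≈ 0.0647

0.0647


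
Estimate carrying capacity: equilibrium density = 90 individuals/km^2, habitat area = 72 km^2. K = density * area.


K = 90 * 72 = 6480 individuals

6480 individuals


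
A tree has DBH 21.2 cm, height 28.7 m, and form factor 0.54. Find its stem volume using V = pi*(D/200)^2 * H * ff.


(D/200)^2 = (21.2/200)^2 = 0.106^2 = 0.011236
BA = 3.141593 * 0.011236 = 0.0352989 m^2
V = 0.0352989 * 28.7 * 0.54 = 0.547062 ≈ 0.547 m^3

0.547 m^3


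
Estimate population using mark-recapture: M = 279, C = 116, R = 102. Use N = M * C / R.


N = M * C / R = 279 * 116 / 102 = 32364 / 102 = 317.29 ≈ 317

317 individuals


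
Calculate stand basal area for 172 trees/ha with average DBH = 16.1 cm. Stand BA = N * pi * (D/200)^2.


(D/200)^2 = (16.1/200)^2 = 0.0805^2 = 0.00648025
Individual BA = 3.141593 * 0.00648025 = 0.0203583 m^2
Stand BA = 172 * 0.0203583 = 3.50163 ≈ 3.50 m^2/ha

3.50 m^2/ha


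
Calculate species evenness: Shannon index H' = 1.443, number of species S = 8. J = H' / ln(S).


ln(8) = 2.07944
J = H' / ln(S) = 1.443 / 2.07944 = 0.693937 ≈ 0.6939

0.6939


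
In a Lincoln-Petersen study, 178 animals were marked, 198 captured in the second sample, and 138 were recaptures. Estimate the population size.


N = M * C / R = 178 * 198 / 138 = 35244 / 138 = 255.39 ≈ 255

255 individuals


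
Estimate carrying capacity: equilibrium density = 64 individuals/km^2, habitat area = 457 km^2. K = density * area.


K = 64 * 457 = 29248 individuals

29248 individuals


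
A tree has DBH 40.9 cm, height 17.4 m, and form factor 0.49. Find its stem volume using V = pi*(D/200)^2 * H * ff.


(D/200)^2 = (40.9/200)^2 = 0.2045^2 = 0.04182025
BA = 3.141593 * 0.04182025 = 0.131382 m^2
V = 0.131382 * 17.4 * 0.49 = 1.12016 ≈ 1.120 m^3

1.120 m^3


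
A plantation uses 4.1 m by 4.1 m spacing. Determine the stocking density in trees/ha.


N = 10000 / 4.1^2 = 10000 / 16.81 = 594.884 ≈ 595 trees/ha

595 trees/ha


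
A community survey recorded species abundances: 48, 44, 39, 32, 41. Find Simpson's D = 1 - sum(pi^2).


Total N = 48 + 44 + 39 + 32 + 41 = 204
Per-species terms:
  p = 48/204 = 0.235294; p^2 = 0.235294^2 = 0.055363
  p = 44/204 = 0.215686; p^2 = 0.215686^2 = 0.046520
  p = 39/204 = 0.191176; p^2 = 0.191176^2 = 0.036548
  p = 32/204 = 0.156863; p^2 = 0.156863^2 = 0.024606
  p = 41/204 = 0.200980; p^2 = 0.200980^2 = 0.040393
sum(p^2) = 0.055363 + 0.046520 + 0.036548 + 0.024606 + 0.040393 = 0.203430
D = 1 - 0.203430 = 0.796570 ≈ 0.7966

0.7966


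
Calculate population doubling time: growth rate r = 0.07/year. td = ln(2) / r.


td = ln(2) / 0.07 = 0.693147 / 0.07 = 9.90210 ≈ 9.9 years

9.9 years


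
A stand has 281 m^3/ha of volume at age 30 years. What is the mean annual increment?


MAI = 281 / 30 = 9.3667 ≈ 9.37 m^3/ha/yr

9.37 m^3/ha/yr


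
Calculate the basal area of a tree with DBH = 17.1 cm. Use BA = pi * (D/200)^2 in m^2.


D/200 = 17.1/200 = 0.0855 m
(D/200)^2 = 0.0855^2 = 0.00731025
BA = 3.141593 * 0.00731025 = 0.0229658 ≈ 0.0230 m^2

0.0230 m^2


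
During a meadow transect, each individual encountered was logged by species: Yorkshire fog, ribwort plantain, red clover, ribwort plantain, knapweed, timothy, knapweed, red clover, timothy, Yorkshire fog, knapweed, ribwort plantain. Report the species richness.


Total individuals logged = 12
Distinct species (count of individuals): Yorkshire fog (2), ribwort plantain (3), red clover (2), knapweed (3), timothy (2)
Species richness = number of distinct species = 5

5


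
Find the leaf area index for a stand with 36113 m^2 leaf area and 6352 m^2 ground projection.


LAI = 36113 / 6352 = 5.6853 ≈ 5.69

5.69


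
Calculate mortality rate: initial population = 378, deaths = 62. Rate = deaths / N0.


Mortality rate = 62 / 378 = 0.164021 ≈ 0.1640

0.1640


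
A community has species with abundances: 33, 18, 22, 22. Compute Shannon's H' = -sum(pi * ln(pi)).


Total N = 33 + 18 + 22 + 22 = 95
Per-species terms:
  p = 33/95 = 0.347368; ln(p) = -1.057371; p*ln(p) = 0.347368 * (-1.057371) = -0.367297
  p = 18/95 = 0.189474; ln(p) = -1.663503; p*ln(p) = 0.189474 * (-1.663503) = -0.315191
  p = 22/95 = 0.231579; ln(p) = -1.462834; p*ln(p) = 0.231579 * (-1.462834) = -0.338762
  p = 22/95 = 0.231579; ln(p) = -1.462834; p*ln(p) = 0.231579 * (-1.462834) = -0.338762
sum(p*ln(p)) = (-0.367297) + (-0.315191) + (-0.338762) + (-0.338762) = -1.360012
H' = -(-1.360012) = 1.360012 ≈ 1.3600

1.3600


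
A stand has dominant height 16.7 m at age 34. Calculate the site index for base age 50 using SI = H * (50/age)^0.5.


50/34 = 1.47059
(1.47059)^0.5 = 1.21268
SI = 16.7 * 1.21268 = 20.2518 ≈ 20.3 m

20.3 m


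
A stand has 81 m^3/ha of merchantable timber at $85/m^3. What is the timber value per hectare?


Value = 81 * 85 = $6885/ha

$6885/ha


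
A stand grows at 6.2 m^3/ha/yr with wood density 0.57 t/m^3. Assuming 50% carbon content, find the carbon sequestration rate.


C = 6.2 * 0.57 * 0.5 = 1.767 ≈ 1.77 t C/ha/yr

1.77 t C/ha/yr


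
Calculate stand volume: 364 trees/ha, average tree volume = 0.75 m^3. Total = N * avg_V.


V_stand = 364 * 0.75 = 273.0 m^3/ha

273.0 m^3/ha


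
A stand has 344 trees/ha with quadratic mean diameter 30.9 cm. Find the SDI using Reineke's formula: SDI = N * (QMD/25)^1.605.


QMD/25 = 30.9/25 = 1.236
(1.236)^1.605 = exp(1.605 * ln(1.236)) = exp(1.605 * 0.211880) = exp(0.340067) = 1.40504
SDI = 344 * 1.40504 = 483.334 ≈ 483

483


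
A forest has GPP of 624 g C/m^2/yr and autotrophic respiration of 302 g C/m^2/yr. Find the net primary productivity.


NPP = GPP - Ra = 624 - 302 = 322 g C/m^2/yr

322 g C/m^2/yr


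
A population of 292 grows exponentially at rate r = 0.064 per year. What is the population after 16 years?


r*t = 0.064 * 16 = 1.024
exp(1.024) = 2.78431
N = 292 * 2.78431 = 813.019 ≈ 813

813


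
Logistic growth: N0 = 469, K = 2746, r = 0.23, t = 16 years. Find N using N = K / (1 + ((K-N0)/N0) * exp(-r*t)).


(K - N0)/N0 = (2746 - 469)/469 = 2277/469 = 4.85501
r*t = 0.23 * 16 = 3.68; exp(-3.68) = 0.0252230
4.85501 * 0.0252230 = 0.122458
1 + 0.122458 = 1.12246
N = 2746 / 1.12246 = 2446.41 ≈ 2446

2446


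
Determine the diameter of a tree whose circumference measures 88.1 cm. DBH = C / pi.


DBH = C / pi = 88.1 / 3.141593 = 28.0431 ≈ 28.04 cm

28.04 cm


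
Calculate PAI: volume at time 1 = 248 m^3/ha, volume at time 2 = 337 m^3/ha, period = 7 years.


PAI = (V2 - V1) / period = (337 - 248) / 7 = 89 / 7 = 12.7143 ≈ 12.71 m^3/ha/yr

12.71 m^3/ha/yr


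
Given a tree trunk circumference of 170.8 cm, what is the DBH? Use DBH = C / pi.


DBH = C / pi = 170.8 / 3.141593 = 54.3673 ≈ 54.37 cm

54.37 cm


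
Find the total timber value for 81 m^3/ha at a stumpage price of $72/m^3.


Value = 81 * 72 = $5832/ha

$5832/ha


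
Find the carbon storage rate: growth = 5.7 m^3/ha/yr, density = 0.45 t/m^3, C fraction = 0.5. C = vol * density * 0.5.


C = 5.7 * 0.45 * 0.5 = 1.2825 ≈ 1.28 t C/ha/yr

1.28 t C/ha/yr


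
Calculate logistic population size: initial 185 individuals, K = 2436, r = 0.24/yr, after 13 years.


(K - N0)/N0 = (2436 - 185)/185 = 2251/185 = 12.1676
r*t = 0.24 * 13 = 3.12; exp(-3.12) = 0.0441572
12.1676 * 0.0441572 = 0.537287
1 + 0.537287 = 1.53729
N = 2436 / 1.53729 = 1584.61 ≈ 1585

1585


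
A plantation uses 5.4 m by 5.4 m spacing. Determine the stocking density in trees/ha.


N = 10000 / 5.4^2 = 10000 / 29.16 = 342.936 ≈ 343 trees/ha

343 trees/ha


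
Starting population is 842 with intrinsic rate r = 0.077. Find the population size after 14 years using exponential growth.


r*t = 0.077 * 14 = 1.078
exp(1.078) = 2.93880
N = 842 * 2.93880 = 2474.47 ≈ 2474

2474


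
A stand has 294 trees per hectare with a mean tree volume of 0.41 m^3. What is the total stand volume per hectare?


V_stand = 294 * 0.41 = 120.54 ≈ 120.5 m^3/ha

120.5 m^3/ha


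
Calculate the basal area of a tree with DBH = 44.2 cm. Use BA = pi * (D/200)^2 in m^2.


D/200 = 44.2/200 = 0.221 m
(D/200)^2 = 0.221^2 = 0.048841
BA = 3.141593 * 0.048841 = 0.153439 ≈ 0.1534 m^2

0.1534 m^2


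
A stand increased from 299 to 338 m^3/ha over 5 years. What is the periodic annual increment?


PAI = (V2 - V1) / period = (338 - 299) / 5 = 39 / 5 = 7.80 m^3/ha/yr

7.80 m^3/ha/yr


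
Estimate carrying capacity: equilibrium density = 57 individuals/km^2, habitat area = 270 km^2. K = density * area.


K = 57 * 270 = 15390 individuals

15390 individuals


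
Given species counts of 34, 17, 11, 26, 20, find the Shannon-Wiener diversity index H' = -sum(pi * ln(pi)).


Total N = 34 + 17 + 11 + 26 + 20 = 108
Per-species terms:
  p = 34/108 = 0.314815; ln(p) = -1.155770; p*ln(p) = 0.314815 * (-1.155770) = -0.363854
  p = 17/108 = 0.157407; ln(p) = -1.848920; p*ln(p) = 0.157407 * (-1.848920) = -0.291033
  p = 11/108 = 0.101852; ln(p) = -2.284234; p*ln(p) = 0.101852 * (-2.284234) = -0.232654
  p = 26/108 = 0.240741; ln(p) = -1.424034; p*ln(p) = 0.240741 * (-1.424034) = -0.342823
  p = 20/108 = 0.185185; ln(p) = -1.686400; p*ln(p) = 0.185185 * (-1.686400) = -0.312296
sum(p*ln(p)) = (-0.363854) + (-0.291033) + (-0.232654) + (-0.342823) + (-0.312296) = -1.542660
H' = -(-1.542660) = 1.542660 ≈ 1.5427

1.5427


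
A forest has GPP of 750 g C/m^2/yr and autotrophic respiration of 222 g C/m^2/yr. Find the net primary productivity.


NPP = GPP - Ra = 750 - 222 = 528 g C/m^2/yr

528 g C/m^2/yr


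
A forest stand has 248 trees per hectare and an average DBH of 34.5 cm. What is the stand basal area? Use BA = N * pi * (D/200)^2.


(D/200)^2 = (34.5/200)^2 = 0.1725^2 = 0.02975625
Individual BA = 3.141593 * 0.02975625 = 0.0934820 m^2
Stand BA = 248 * 0.0934820 = 23.1835 ≈ 23.18 m^2/ha

23.18 m^2/ha


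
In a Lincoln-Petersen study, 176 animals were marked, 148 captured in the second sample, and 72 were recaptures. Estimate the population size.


N = M * C / R = 176 * 148 / 72 = 26048 / 72 = 361.78 ≈ 362

362 individuals


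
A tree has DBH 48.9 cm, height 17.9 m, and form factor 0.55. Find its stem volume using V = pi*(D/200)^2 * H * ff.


(D/200)^2 = (48.9/200)^2 = 0.2445^2 = 0.05978025
BA = 3.141593 * 0.05978025 = 0.187805 m^2
V = 0.187805 * 17.9 * 0.55 = 1.84894 ≈ 1.849 m^3

1.849 m^3


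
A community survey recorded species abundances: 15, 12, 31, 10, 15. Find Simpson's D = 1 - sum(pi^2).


Total N = 15 + 12 + 31 + 10 + 15 = 83
Per-species terms:
  p = 15/83 = 0.180723; p^2 = 0.180723^2 = 0.032661
  p = 12/83 = 0.144578; p^2 = 0.144578^2 = 0.020903
  p = 31/83 = 0.373494; p^2 = 0.373494^2 = 0.139498
  p = 10/83 = 0.120482; p^2 = 0.120482^2 = 0.014516
  p = 15/83 = 0.180723; p^2 = 0.180723^2 = 0.032661
sum(p^2) = 0.032661 + 0.020903 + 0.139498 + 0.014516 + 0.032661 = 0.240239
D = 1 - 0.240239 = 0.759761 ≈ 0.7598

0.7598


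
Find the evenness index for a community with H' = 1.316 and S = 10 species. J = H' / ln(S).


ln(10) = 2.30259
J = H' / ln(S) = 1.316 / 2.30259 = 0.571530 ≈ 0.5715

0.5715


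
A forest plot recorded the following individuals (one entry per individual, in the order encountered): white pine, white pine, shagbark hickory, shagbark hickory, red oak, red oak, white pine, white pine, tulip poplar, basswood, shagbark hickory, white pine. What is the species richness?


Total individuals logged = 12
Distinct species (count of individuals): white pine (5), shagbark hickory (3), red oak (2), tulip poplar (1), basswood (1)
Species richness = number of distinct species = 5

5


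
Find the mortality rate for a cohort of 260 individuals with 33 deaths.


Mortality rate = 33 / 260 = 0.126923 ≈ 0.1269

0.1269


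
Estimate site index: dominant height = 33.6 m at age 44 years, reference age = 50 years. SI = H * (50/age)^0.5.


50/44 = 1.13636
(1.13636)^0.5 = 1.06600
SI = 33.6 * 1.06600 = 35.8176 ≈ 35.8 m

35.8 m


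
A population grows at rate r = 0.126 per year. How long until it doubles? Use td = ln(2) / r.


td = ln(2) / 0.126 = 0.693147 / 0.126 = 5.50117 ≈ 5.5 years

5.5 years


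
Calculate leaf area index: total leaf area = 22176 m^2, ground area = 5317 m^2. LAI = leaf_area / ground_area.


LAI = 22176 / 5317 = 4.1708 ≈ 4.17

4.17


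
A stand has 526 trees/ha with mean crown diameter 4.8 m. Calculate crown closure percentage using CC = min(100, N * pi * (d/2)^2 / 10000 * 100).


(d/2)^2 = (4.8/2)^2 = 2.4^2 = 5.76
Crown area = 3.141593 * 5.76 = 18.0956 m^2
N * area / 10000 * 100 = 526 * 18.0956 / 10000 * 100 = 95.1829
CC = min(100, 95.1829) = 95.1829 ≈ 95.2%

95.2%


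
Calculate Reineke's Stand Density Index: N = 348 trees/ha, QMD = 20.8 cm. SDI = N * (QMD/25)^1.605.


QMD/25 = 20.8/25 = 0.832
(0.832)^1.605 = exp(1.605 * ln(0.832)) = exp(1.605 * (-0.183923)) = exp(-0.295196) = 0.744386
SDI = 348 * 0.744386 = 259.046 ≈ 259

259


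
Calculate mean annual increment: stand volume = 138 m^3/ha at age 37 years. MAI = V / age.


MAI = 138 / 37 = 3.7297 ≈ 3.73 m^3/ha/yr

3.73 m^3/ha/yr


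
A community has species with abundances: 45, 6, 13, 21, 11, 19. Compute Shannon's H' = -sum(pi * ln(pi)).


Total N = 45 + 6 + 13 + 21 + 11 + 19 = 115
Per-species terms:
  p = 45/115 = 0.391304; ln(p) = -0.938271; p*ln(p) = 0.391304 * (-0.938271) = -0.367149
  p = 6/115 = 0.052174; ln(p) = -2.953171; p*ln(p) = 0.052174 * (-2.953171) = -0.154079
  p = 13/115 = 0.113043; ln(p) = -2.179987; p*ln(p) = 0.113043 * (-2.179987) = -0.246432
  p = 21/115 = 0.182609; ln(p) = -1.700408; p*ln(p) = 0.182609 * (-1.700408) = -0.310510
  p = 11/115 = 0.095652; ln(p) = -2.347039; p*ln(p) = 0.095652 * (-2.347039) = -0.224499
  p = 19/115 = 0.165217; ln(p) = -1.800496; p*ln(p) = 0.165217 * (-1.800496) = -0.297473
sum(p*ln(p)) = (-0.367149) + (-0.154079) + (-0.246432) + (-0.310510) + (-0.224499) + (-0.297473) = -1.600142
H' = -(-1.600142) = 1.600142 ≈ 1.6001

1.6001


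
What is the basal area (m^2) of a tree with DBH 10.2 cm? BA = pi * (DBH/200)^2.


D/200 = 10.2/200 = 0.051 m
(D/200)^2 = 0.051^2 = 0.002601
BA = 3.141593 * 0.002601 = 0.00817128 ≈ 0.0082 m^2

0.0082 m^2


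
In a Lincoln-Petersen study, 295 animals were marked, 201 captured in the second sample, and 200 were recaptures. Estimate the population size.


N = M * C / R = 295 * 201 / 200 = 59295 / 200 = 296.48 ≈ 296

296 individuals


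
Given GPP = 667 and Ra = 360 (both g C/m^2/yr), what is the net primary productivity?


NPP = GPP - Ra = 667 - 360 = 307 g C/m^2/yr

307 g C/m^2/yr


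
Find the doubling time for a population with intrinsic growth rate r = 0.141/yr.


td = ln(2) / 0.141 = 0.693147 / 0.141 = 4.91594 ≈ 4.9 years

4.9 years


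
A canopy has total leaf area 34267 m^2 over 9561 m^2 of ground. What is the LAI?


LAI = 34267 / 9561 = 3.5840 ≈ 3.58

3.58


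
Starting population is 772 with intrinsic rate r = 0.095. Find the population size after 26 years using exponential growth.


r*t = 0.095 * 26 = 2.47
exp(2.47) = 11.8224
N = 772 * 11.8224 = 9126.89 ≈ 9127

9127


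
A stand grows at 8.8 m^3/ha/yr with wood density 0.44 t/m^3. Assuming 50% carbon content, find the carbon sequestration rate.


C = 8.8 * 0.44 * 0.5 = 1.936 ≈ 1.94 t C/ha/yr

1.94 t C/ha/yr


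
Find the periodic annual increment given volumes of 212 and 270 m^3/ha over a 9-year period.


PAI = (V2 - V1) / period = (270 - 212) / 9 = 58 / 9 = 6.4444 ≈ 6.44 m^3/ha/yr

6.44 m^3/ha/yr


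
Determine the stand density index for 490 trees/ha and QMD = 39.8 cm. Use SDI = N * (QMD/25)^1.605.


QMD/25 = 39.8/25 = 1.592
(1.592)^1.605 = exp(1.605 * ln(1.592)) = exp(1.605 * 0.464991) = exp(0.746311) = 2.10920
SDI = 490 * 2.10920 = 1033.51 ≈ 1034

1034


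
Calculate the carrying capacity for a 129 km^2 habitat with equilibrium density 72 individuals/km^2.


K = 72 * 129 = 9288 individuals

9288 individuals


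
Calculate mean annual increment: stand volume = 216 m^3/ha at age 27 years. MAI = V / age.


MAI = 216 / 27 = 8.00 m^3/ha/yr

8.00 m^3/ha/yr


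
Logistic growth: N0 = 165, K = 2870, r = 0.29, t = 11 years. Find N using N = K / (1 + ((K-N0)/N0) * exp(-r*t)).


(K - N0)/N0 = (2870 - 165)/165 = 2705/165 = 16.3939
r*t = 0.29 * 11 = 3.19; exp(-3.19) = 0.0411719
16.3939 * 0.0411719 = 0.674968
1 + 0.674968 = 1.67497
N = 2870 / 1.67497 = 1713.46 ≈ 1713

1713


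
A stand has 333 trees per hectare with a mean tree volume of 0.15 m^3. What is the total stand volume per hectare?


V_stand = 333 * 0.15 = 49.95 ≈ 50.0 m^3/ha

50.0 m^3/ha
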